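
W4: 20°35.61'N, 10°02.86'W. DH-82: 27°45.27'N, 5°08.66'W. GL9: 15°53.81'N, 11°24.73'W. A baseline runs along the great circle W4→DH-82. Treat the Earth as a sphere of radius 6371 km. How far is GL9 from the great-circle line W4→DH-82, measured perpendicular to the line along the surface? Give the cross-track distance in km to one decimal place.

W4: φ = +20.59350°, λ = -10.04767°
DH-82: φ = +27.75450°, λ = -5.14433°
GL9: φ = +15.89683°, λ = -11.41217°
δ₁₃ = central angle W4→GL9 = 0.085033 rad  (haversine)
θ₁₃ = bearing W4→GL9 = 195.644°,  θ₁₂ = bearing W4→DH-82 = 31.018°
dₓₜ = R·arcsin(sin δ₁₃ · sin(θ₁₃ − θ₁₂)) = 6371·arcsin(0.08493·sin(164.626°)) = 143.470 km
|dₓₜ| = 143.470 km

143.5 km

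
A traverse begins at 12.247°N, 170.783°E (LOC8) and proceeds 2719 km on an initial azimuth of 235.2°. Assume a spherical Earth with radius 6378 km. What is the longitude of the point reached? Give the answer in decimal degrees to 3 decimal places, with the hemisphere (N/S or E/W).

δ = d/R = 2719/6378 = 0.426309 rad
φ₂ = arcsin(sin φ₁ cos δ + cos φ₁ sin δ cos θ)
   = arcsin(0.21213·0.91050 + 0.97724·0.41351·-0.57071) = -2.14829°
λ₂ = λ₁ + atan2(sin θ sin δ cos φ₁, cos δ − sin φ₁ sin φ₂) = 150.91863°

150.919°E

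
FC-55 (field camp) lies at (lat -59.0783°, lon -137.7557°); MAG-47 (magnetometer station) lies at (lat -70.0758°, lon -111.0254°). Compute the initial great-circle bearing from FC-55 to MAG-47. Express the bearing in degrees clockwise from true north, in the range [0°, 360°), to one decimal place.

145.4°

Δλ = 26.7303°
y = sin Δλ · cos φ₂ = 0.153278
x = cos φ₁ sin φ₂ − sin φ₁ cos φ₂ cos Δλ = -0.222008
θ = atan2(y, x) = 145.3781° → 145.3781° (mod 360°)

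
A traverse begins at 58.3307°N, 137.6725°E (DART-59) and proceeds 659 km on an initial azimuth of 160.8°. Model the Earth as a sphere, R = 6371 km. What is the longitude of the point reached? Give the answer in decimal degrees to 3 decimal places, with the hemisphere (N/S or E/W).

140.884°E

δ = d/R = 659/6371 = 0.103437 rad
φ₂ = arcsin(sin φ₁ cos δ + cos φ₁ sin δ cos θ)
   = arcsin(0.85109·0.99466 + 0.52502·0.10325·-0.94438) = 52.68827°
λ₂ = λ₁ + atan2(sin θ sin δ cos φ₁, cos δ − sin φ₁ sin φ₂) = 140.88388°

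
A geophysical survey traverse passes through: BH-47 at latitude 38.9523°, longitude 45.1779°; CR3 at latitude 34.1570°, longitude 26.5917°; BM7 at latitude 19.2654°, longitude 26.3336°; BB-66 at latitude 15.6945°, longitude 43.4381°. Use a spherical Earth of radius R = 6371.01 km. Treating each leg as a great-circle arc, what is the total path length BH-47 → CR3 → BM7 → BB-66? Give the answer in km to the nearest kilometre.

5252 km

BH-47→CR3: c = 0.273109 rad, d = 1739.98 km
CR3→BM7: c = 0.259938 rad, d = 1656.07 km
BM7→BB-66: c = 0.291333 rad, d = 1856.08 km
Total = 1739.98 + 1656.07 + 1856.08 = 5252.14 km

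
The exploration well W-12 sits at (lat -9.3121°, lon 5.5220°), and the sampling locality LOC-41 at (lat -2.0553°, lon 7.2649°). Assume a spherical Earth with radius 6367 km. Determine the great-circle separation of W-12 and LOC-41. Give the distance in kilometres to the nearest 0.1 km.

829.1 km

Δφ = 7.2568°,  Δλ = 1.7429°
a = sin²(Δφ/2) + cos φ₁ cos φ₂ sin²(Δλ/2) = 0.004233
c = 2·arcsin(√a) = 0.130217 rad = 7.4609°
d = R·c = 6367 × 0.130217 = 829.1 km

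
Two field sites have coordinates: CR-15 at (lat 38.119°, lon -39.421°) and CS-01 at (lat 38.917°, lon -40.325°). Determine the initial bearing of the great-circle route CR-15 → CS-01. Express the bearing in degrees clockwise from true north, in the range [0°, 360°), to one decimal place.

318.7°

Δλ = -0.9040°
y = sin Δλ · cos φ₂ = -0.012275
x = cos φ₁ sin φ₂ − sin φ₁ cos φ₂ cos Δλ = 0.013987
θ = atan2(y, x) = -41.2712° → 318.7288° (mod 360°)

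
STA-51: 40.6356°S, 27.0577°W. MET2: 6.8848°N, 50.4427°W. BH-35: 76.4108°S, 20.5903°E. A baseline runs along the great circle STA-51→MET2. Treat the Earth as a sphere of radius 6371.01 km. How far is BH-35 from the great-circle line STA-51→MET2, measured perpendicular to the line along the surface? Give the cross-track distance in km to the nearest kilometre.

δ₁₃ = central angle STA-51→BH-35 = 0.717983 rad  (haversine)
θ₁₃ = bearing STA-51→BH-35 = 164.696°,  θ₁₂ = bearing STA-51→MET2 = 330.069°
dₓₜ = R·arcsin(sin δ₁₃ · sin(θ₁₃ − θ₁₂)) = 6371.01·arcsin(0.65787·sin(-165.373°)) = -1063.323 km
|dₓₜ| = 1063.323 km

1063 km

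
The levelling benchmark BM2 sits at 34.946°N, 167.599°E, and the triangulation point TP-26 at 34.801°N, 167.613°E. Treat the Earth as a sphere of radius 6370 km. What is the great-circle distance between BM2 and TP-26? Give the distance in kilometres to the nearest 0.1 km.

Δφ = -0.1450°,  Δλ = 0.0140°
a = sin²(Δφ/2) + cos φ₁ cos φ₂ sin²(Δλ/2) = 0.000002
c = 2·arcsin(√a) = 0.002539 rad = 0.1455°
d = R·c = 6370 × 0.002539 = 16.2 km

16.2 km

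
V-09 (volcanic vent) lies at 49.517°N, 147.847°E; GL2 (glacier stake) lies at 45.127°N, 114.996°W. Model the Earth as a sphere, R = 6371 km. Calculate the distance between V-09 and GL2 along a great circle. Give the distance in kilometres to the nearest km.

6804 km

Δφ = -4.3900°,  Δλ = 97.1570°
a = sin²(Δφ/2) + cos φ₁ cos φ₂ sin²(Δλ/2) = 0.259026
c = 2·arcsin(√a) = 1.067921 rad = 61.1873°
d = R·c = 6371 × 1.067921 = 6803.7 km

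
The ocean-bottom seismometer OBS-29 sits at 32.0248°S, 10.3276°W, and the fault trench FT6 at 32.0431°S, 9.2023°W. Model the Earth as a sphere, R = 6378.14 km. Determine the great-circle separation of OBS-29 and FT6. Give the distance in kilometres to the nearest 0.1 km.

Δφ = -0.0183°,  Δλ = 1.1253°
a = sin²(Δφ/2) + cos φ₁ cos φ₂ sin²(Δλ/2) = 0.000069
c = 2·arcsin(√a) = 0.016653 rad = 0.9541°
d = R·c = 6378.14 × 0.016653 = 106.2 km

106.2 km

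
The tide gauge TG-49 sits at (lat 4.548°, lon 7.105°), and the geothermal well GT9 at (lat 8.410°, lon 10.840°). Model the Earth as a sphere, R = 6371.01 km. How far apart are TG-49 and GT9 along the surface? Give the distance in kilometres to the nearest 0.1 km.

595.5 km

Δφ = 3.8620°,  Δλ = 3.7350°
a = sin²(Δφ/2) + cos φ₁ cos φ₂ sin²(Δλ/2) = 0.002183
c = 2·arcsin(√a) = 0.093472 rad = 5.3556°
d = R·c = 6371.01 × 0.093472 = 595.5 km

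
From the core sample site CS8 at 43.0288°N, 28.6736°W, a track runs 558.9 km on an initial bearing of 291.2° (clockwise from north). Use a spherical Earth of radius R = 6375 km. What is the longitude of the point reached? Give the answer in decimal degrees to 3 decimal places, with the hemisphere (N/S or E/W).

δ = d/R = 558.9/6375 = 0.087671 rad
φ₂ = arcsin(sin φ₁ cos δ + cos φ₁ sin δ cos θ)
   = arcsin(0.68237·0.99616 + 0.73101·0.08756·0.36162) = 44.65944°
λ₂ = λ₁ + atan2(sin θ sin δ cos φ₁, cos δ − sin φ₁ sin φ₂) = -35.26373°

35.264°W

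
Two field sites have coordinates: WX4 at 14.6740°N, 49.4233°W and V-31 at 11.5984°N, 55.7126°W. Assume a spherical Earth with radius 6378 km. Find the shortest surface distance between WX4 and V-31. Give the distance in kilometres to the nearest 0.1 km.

762.8 km

Δφ = -3.0756°,  Δλ = -6.2893°
a = sin²(Δφ/2) + cos φ₁ cos φ₂ sin²(Δλ/2) = 0.003572
c = 2·arcsin(√a) = 0.119602 rad = 6.8527°
d = R·c = 6378 × 0.119602 = 762.8 km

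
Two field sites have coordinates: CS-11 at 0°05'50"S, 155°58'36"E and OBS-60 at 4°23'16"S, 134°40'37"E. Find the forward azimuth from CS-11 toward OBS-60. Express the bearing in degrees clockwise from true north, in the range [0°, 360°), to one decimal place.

CS-11: φ = -0.09722°, λ = +155.97667°
OBS-60: φ = -4.38778°, λ = +134.67694°
Δλ = -21.2997°
y = sin Δλ · cos φ₂ = -0.362182
x = cos φ₁ sin φ₂ − sin φ₁ cos φ₂ cos Δλ = -0.074930
θ = atan2(y, x) = -101.6887° → 258.3113° (mod 360°)

258.3°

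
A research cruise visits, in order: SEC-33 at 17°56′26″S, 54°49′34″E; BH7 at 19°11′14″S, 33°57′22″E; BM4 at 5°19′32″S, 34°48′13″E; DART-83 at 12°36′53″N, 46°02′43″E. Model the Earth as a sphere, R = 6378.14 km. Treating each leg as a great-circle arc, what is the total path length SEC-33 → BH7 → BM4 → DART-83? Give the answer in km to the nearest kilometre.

6104 km

SEC-33: φ = -17.94056°, λ = +54.82611°
BH7: φ = -19.18722°, λ = +33.95611°
BM4: φ = -5.32556°, λ = +34.80361°
DART-83: φ = +12.61472°, λ = +46.04528°
SEC-33→BH7: c = 0.345778 rad, d = 2205.42 km
BH7→BM4: c = 0.242361 rad, d = 1545.81 km
BM4→DART-83: c = 0.368869 rad, d = 2352.70 km
Total = 2205.42 + 1545.81 + 2352.70 = 6103.93 km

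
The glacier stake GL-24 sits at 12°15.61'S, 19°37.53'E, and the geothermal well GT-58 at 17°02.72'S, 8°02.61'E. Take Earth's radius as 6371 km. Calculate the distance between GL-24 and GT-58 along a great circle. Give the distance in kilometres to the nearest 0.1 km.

1354.3 km

GL-24: φ = -12.26017°, λ = +19.62550°
GT-58: φ = -17.04533°, λ = +8.04350°
Δφ = -4.7852°,  Δλ = -11.5820°
a = sin²(Δφ/2) + cos φ₁ cos φ₂ sin²(Δλ/2) = 0.011254
c = 2·arcsin(√a) = 0.212573 rad = 12.1795°
d = R·c = 6371 × 0.212573 = 1354.3 km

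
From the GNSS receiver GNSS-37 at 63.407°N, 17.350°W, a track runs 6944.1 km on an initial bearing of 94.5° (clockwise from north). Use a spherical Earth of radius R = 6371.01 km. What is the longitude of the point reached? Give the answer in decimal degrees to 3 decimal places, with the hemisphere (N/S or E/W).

55.708°E

δ = d/R = 6944.1/6371.01 = 1.089953 rad
φ₂ = arcsin(sin φ₁ cos δ + cos φ₁ sin δ cos θ)
   = arcsin(0.89421·0.46253 + 0.44765·0.88661·-0.07846) = 22.48593°
λ₂ = λ₁ + atan2(sin θ sin δ cos φ₁, cos δ − sin φ₁ sin φ₂) = 55.70772°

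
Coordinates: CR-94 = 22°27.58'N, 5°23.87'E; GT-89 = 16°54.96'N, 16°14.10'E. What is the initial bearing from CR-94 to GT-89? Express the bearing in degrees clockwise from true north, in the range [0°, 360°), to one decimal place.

CR-94: φ = +22.45967°, λ = +5.39783°
GT-89: φ = +16.91600°, λ = +16.23500°
Δλ = 10.8372°
y = sin Δλ · cos φ₂ = 0.179883
x = cos φ₁ sin φ₂ − sin φ₁ cos φ₂ cos Δλ = -0.090086
θ = atan2(y, x) = 116.6018° → 116.6018° (mod 360°)

116.6°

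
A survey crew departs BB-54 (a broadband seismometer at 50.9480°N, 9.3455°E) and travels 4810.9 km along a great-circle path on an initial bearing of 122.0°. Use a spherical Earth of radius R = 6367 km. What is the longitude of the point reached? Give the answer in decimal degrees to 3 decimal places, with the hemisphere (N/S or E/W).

δ = d/R = 4810.9/6367 = 0.755599 rad
φ₂ = arcsin(sin φ₁ cos δ + cos φ₁ sin δ cos θ)
   = arcsin(0.77657·0.72786 + 0.63003·0.68572·-0.52992) = 19.65162°
λ₂ = λ₁ + atan2(sin θ sin δ cos φ₁, cos δ − sin φ₁ sin φ₂) = 47.47884°

47.479°E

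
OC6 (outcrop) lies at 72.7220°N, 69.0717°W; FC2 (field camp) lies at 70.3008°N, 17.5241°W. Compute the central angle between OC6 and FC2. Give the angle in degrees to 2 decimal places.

Δφ = -2.4212°,  Δλ = 51.5476°
a = sin²(Δφ/2) + cos φ₁ cos φ₂ sin²(Δλ/2) = 0.019375
c = 2·arcsin(√a) = 0.279296 rad = 16.0025°

16.00°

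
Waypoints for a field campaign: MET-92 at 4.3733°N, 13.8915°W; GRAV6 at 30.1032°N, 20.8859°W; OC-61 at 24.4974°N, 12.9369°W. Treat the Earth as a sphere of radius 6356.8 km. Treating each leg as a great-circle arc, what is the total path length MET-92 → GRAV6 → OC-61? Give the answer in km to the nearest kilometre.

3947 km

MET-92→GRAV6: c = 0.463639 rad, d = 2947.26 km
GRAV6→OC-61: c = 0.157303 rad, d = 999.95 km
Total = 2947.26 + 999.95 = 3947.20 km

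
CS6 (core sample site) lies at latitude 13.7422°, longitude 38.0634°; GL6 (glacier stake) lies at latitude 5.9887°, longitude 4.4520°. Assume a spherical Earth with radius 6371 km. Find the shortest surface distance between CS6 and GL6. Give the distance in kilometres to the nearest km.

Δφ = -7.7535°,  Δλ = -33.6114°
a = sin²(Δφ/2) + cos φ₁ cos φ₂ sin²(Δλ/2) = 0.085330
c = 2·arcsin(√a) = 0.592869 rad = 33.9689°
d = R·c = 6371 × 0.592869 = 3777.2 km

3777 km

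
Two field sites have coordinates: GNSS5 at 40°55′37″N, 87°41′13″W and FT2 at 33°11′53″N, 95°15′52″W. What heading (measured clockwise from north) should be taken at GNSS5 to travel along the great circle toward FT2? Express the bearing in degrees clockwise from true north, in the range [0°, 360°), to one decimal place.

GNSS5: φ = +40.92694°, λ = -87.68694°
FT2: φ = +33.19806°, λ = -95.26444°
Δλ = -7.5775°
y = sin Δλ · cos φ₂ = -0.110344
x = cos φ₁ sin φ₂ − sin φ₁ cos φ₂ cos Δλ = -0.129699
θ = atan2(y, x) = -139.6098° → 220.3902° (mod 360°)

220.4°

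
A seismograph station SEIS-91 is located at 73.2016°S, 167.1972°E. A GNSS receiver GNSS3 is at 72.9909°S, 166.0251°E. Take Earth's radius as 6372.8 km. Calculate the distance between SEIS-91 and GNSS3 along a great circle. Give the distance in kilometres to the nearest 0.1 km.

Δφ = 0.2107°,  Δλ = -1.1721°
a = sin²(Δφ/2) + cos φ₁ cos φ₂ sin²(Δλ/2) = 0.000012
c = 2·arcsin(√a) = 0.006993 rad = 0.4007°
d = R·c = 6372.8 × 0.006993 = 44.6 km

44.6 km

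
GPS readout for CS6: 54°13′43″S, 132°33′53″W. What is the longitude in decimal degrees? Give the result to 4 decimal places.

132° + 33′/60 + 53″/3600 = 132 + 0.55000 + 0.01472 = 132.5647°

132.5647°W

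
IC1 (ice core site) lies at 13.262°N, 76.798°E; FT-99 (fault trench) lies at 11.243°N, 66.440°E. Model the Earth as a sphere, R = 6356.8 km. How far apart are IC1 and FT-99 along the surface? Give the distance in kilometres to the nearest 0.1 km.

1145.0 km

Δφ = -2.0190°,  Δλ = -10.3580°
a = sin²(Δφ/2) + cos φ₁ cos φ₂ sin²(Δλ/2) = 0.008089
c = 2·arcsin(√a) = 0.180123 rad = 10.3203°
d = R·c = 6356.8 × 0.180123 = 1145.0 km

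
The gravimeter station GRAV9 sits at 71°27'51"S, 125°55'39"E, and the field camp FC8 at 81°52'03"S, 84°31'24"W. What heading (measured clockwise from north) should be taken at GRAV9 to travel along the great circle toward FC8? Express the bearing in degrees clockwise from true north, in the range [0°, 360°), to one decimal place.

GRAV9: φ = -71.46417°, λ = +125.92750°
FC8: φ = -81.86750°, λ = -84.52333°
Δλ = 149.5492°
y = sin Δλ · cos φ₂ = 0.071693
x = cos φ₁ sin φ₂ − sin φ₁ cos φ₂ cos Δλ = -0.430325
θ = atan2(y, x) = 170.5413° → 170.5413° (mod 360°)

170.5°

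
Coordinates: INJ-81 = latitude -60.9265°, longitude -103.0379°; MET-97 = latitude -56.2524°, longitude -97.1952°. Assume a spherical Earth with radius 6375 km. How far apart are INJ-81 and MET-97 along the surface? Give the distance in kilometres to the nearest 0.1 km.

Δφ = 4.6741°,  Δλ = 5.8427°
a = sin²(Δφ/2) + cos φ₁ cos φ₂ sin²(Δλ/2) = 0.002364
c = 2·arcsin(√a) = 0.097281 rad = 5.5738°
d = R·c = 6375 × 0.097281 = 620.2 km

620.2 km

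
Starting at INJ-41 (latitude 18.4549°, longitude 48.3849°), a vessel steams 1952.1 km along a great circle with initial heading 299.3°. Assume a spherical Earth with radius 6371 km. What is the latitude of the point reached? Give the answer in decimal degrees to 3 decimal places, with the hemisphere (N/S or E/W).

δ = d/R = 1952.1/6371 = 0.306404 rad
φ₂ = arcsin(sin φ₁ cos δ + cos φ₁ sin δ cos θ)
   = arcsin(0.31656·0.95342 + 0.94857·0.30163·0.48938) = 26.22111°
λ₂ = λ₁ + atan2(sin θ sin δ cos φ₁, cos δ − sin φ₁ sin φ₂) = 31.33422°

26.221°N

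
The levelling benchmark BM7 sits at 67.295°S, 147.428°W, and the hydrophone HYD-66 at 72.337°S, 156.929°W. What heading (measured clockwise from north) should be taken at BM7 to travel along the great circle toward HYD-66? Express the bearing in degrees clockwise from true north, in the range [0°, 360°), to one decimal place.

208.6°

Δλ = -9.5010°
y = sin Δλ · cos φ₂ = -0.050084
x = cos φ₁ sin φ₂ − sin φ₁ cos φ₂ cos Δλ = -0.091725
θ = atan2(y, x) = -151.3647° → 208.6353° (mod 360°)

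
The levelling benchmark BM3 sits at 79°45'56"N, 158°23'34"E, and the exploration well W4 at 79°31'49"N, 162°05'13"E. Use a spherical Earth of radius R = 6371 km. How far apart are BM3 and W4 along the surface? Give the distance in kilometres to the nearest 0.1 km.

BM3: φ = +79.76556°, λ = +158.39278°
W4: φ = +79.53028°, λ = +162.08694°
Δφ = -0.2353°,  Δλ = 3.6942°
a = sin²(Δφ/2) + cos φ₁ cos φ₂ sin²(Δλ/2) = 0.000038
c = 2·arcsin(√a) = 0.012290 rad = 0.7041°
d = R·c = 6371 × 0.012290 = 78.3 km

78.3 km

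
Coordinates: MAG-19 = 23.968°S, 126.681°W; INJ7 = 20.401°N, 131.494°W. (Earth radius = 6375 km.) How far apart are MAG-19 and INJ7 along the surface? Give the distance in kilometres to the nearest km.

Δφ = 44.3690°,  Δλ = -4.8130°
a = sin²(Δφ/2) + cos φ₁ cos φ₂ sin²(Δλ/2) = 0.144084
c = 2·arcsin(√a) = 0.778694 rad = 44.6159°
d = R·c = 6375 × 0.778694 = 4964.2 km

4964 km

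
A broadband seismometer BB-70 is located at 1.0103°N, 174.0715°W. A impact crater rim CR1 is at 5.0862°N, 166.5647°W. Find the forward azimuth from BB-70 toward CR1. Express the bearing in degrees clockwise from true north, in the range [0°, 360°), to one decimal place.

Δλ = 7.5068°
y = sin Δλ · cos φ₂ = 0.130129
x = cos φ₁ sin φ₂ − sin φ₁ cos φ₂ cos Δλ = 0.071228
θ = atan2(y, x) = 61.3052° → 61.3052° (mod 360°)

61.3°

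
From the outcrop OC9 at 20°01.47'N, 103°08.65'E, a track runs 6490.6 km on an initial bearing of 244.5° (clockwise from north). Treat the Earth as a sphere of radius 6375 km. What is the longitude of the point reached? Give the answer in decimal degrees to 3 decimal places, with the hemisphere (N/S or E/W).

OC9: φ = +20.02450°, λ = +103.14417°
δ = d/R = 6490.6/6375 = 1.018133 rad
φ₂ = arcsin(sin φ₁ cos δ + cos φ₁ sin δ cos θ)
   = arcsin(0.34242·0.52496 + 0.93955·0.85113·-0.43051) = -9.46894°
λ₂ = λ₁ + atan2(sin θ sin δ cos φ₁, cos δ − sin φ₁ sin φ₂) = 51.99072°

51.991°E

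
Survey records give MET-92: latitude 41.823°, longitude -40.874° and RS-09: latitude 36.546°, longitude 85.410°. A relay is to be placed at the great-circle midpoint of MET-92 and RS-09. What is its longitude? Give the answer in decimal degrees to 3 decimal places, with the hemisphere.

Bx = cos φ₂ cos Δλ = -0.475430,  By = cos φ₂ sin Δλ = 0.647599
φₘ = atan2(sin φ₁ + sin φ₂, √((cos φ₁ + Bx)² + By²)) = 60.93615°
λₘ = λ₁ + atan2(By, cos φ₁ + Bx) = 26.51025°

26.510°E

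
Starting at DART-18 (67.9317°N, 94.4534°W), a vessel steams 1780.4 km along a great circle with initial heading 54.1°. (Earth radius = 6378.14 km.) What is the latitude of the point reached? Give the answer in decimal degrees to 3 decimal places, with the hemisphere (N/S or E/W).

δ = d/R = 1780.4/6378.14 = 0.279141 rad
φ₂ = arcsin(sin φ₁ cos δ + cos φ₁ sin δ cos θ)
   = arcsin(0.92674·0.96129 + 0.37571·0.27553·0.58637) = 72.09473°
λ₂ = λ₁ + atan2(sin θ sin δ cos φ₁, cos δ − sin φ₁ sin φ₂) = -47.90503°

72.095°N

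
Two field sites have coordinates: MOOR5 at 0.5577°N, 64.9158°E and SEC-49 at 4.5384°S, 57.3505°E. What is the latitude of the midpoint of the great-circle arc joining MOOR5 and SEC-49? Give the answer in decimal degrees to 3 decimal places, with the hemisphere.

1.995°S

Bx = cos φ₂ cos Δλ = 0.988187,  By = cos φ₂ sin Δλ = -0.131243
φₘ = atan2(sin φ₁ + sin φ₂, √((cos φ₁ + Bx)² + By²)) = -1.99469°
λₘ = λ₁ + atan2(By, cos φ₁ + Bx) = 61.13901°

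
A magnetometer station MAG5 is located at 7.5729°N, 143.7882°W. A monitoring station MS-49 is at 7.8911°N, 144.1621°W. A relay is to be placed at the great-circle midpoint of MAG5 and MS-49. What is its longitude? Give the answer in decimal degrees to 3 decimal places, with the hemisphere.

143.975°W

Bx = cos φ₂ cos Δλ = 0.990510,  By = cos φ₂ sin Δλ = -0.006464
φₘ = atan2(sin φ₁ + sin φ₂, √((cos φ₁ + Bx)² + By²)) = 7.73204°
λₘ = λ₁ + atan2(By, cos φ₁ + Bx) = -143.97508°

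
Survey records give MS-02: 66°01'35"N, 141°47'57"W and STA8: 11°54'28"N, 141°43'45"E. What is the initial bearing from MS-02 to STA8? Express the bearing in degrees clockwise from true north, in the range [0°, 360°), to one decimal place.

MS-02: φ = +66.02639°, λ = -141.79917°
STA8: φ = +11.90778°, λ = +141.72917°
Δλ = -76.4717°
y = sin Δλ · cos φ₂ = -0.951332
x = cos φ₁ sin φ₂ − sin φ₁ cos φ₂ cos Δλ = -0.125308
θ = atan2(y, x) = -97.5037° → 262.4963° (mod 360°)

262.5°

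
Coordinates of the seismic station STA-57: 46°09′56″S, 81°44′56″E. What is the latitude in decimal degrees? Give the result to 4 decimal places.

46.1656°S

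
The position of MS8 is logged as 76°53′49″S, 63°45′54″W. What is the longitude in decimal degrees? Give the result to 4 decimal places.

63.7650°W

63° + 45′/60 + 54″/3600 = 63 + 0.75000 + 0.01500 = 63.7650°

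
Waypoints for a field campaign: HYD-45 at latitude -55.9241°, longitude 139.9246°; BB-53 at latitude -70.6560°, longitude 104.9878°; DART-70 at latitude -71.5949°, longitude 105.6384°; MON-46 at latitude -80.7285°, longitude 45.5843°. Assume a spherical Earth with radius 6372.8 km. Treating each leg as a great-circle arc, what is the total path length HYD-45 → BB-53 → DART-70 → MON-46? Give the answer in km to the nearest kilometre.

HYD-45→BB-53: c = 0.366241 rad, d = 2333.98 km
BB-53→DART-70: c = 0.016793 rad, d = 107.02 km
DART-70→MON-46: c = 0.277129 rad, d = 1766.09 km
Total = 2333.98 + 107.02 + 1766.09 = 4207.09 km

4207 km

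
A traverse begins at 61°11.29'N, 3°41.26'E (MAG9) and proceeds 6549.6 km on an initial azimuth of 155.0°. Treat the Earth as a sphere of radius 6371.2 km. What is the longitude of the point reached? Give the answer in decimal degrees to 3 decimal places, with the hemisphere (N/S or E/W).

MAG9: φ = +61.18817°, λ = +3.68767°
δ = d/R = 6549.6/6371.2 = 1.028001 rad
φ₂ = arcsin(sin φ₁ cos δ + cos φ₁ sin δ cos θ)
   = arcsin(0.87621·0.51653 + 0.48193·0.85627·-0.90631) = 4.50734°
λ₂ = λ₁ + atan2(sin θ sin δ cos φ₁, cos δ − sin φ₁ sin φ₂) = 24.97205°

24.972°E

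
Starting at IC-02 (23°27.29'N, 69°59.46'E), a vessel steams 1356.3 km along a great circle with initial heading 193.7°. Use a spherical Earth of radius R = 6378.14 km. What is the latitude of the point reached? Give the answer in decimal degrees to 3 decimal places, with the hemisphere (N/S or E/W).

IC-02: φ = +23.45483°, λ = +69.99100°
δ = d/R = 1356.3/6378.14 = 0.212648 rad
φ₂ = arcsin(sin φ₁ cos δ + cos φ₁ sin δ cos θ)
   = arcsin(0.39803·0.97748 + 0.91737·0.21105·-0.97155) = 11.59299°
λ₂ = λ₁ + atan2(sin θ sin δ cos φ₁, cos δ − sin φ₁ sin φ₂) = 67.06619°

11.593°N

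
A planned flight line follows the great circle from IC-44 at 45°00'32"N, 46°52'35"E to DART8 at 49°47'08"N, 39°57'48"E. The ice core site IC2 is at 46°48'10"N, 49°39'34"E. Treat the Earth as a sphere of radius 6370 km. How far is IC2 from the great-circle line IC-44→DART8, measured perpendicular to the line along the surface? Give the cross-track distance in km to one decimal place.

293.3 km

IC-44: φ = +45.00889°, λ = +46.87639°
DART8: φ = +49.78556°, λ = +39.96333°
IC2: φ = +46.80278°, λ = +49.65944°
δ₁₃ = central angle IC-44→IC2 = 0.046067 rad  (haversine)
θ₁₃ = bearing IC-44→IC2 = 46.197°,  θ₁₂ = bearing IC-44→DART8 = 318.093°
dₓₜ = R·arcsin(sin δ₁₃ · sin(θ₁₃ − θ₁₂)) = 6370·arcsin(0.04605·sin(-271.896°)) = 293.285 km
|dₓₜ| = 293.285 km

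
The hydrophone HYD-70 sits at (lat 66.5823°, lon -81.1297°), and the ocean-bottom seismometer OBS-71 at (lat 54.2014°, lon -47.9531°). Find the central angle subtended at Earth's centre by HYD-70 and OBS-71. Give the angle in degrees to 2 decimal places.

Δφ = -12.3809°,  Δλ = 33.1766°
a = sin²(Δφ/2) + cos φ₁ cos φ₂ sin²(Δλ/2) = 0.030576
c = 2·arcsin(√a) = 0.351527 rad = 20.1410°

20.14°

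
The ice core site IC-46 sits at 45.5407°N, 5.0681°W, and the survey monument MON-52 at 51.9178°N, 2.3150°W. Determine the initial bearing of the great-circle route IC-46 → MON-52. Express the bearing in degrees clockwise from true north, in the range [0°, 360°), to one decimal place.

Δλ = 2.7531°
y = sin Δλ · cos φ₂ = 0.029626
x = cos φ₁ sin φ₂ − sin φ₁ cos φ₂ cos Δλ = 0.111580
θ = atan2(y, x) = 14.8697° → 14.8697° (mod 360°)

14.9°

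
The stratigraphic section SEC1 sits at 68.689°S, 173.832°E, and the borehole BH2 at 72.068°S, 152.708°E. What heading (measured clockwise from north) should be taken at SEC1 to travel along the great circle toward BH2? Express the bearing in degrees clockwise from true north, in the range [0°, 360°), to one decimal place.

Δλ = -21.1240°
y = sin Δλ · cos φ₂ = -0.110959
x = cos φ₁ sin φ₂ − sin φ₁ cos φ₂ cos Δλ = -0.078215
θ = atan2(y, x) = -125.1800° → 234.8200° (mod 360°)

234.8°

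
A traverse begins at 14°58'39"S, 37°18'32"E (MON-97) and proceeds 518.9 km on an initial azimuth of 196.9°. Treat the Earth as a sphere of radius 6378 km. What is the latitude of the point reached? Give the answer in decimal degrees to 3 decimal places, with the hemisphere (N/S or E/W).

19.433°S

MON-97: φ = -14.97750°, λ = +37.30889°
δ = d/R = 518.9/6378 = 0.081358 rad
φ₂ = arcsin(sin φ₁ cos δ + cos φ₁ sin δ cos θ)
   = arcsin(-0.25844·0.99669 + 0.96603·0.08127·-0.95681) = -19.43283°
λ₂ = λ₁ + atan2(sin θ sin δ cos φ₁, cos δ − sin φ₁ sin φ₂) = 35.87337°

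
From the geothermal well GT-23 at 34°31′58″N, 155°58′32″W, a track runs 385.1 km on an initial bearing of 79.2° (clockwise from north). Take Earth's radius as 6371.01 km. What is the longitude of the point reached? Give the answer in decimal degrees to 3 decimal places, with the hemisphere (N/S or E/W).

151.816°W

GT-23: φ = +34.53278°, λ = -155.97556°
δ = d/R = 385.1/6371.01 = 0.060446 rad
φ₂ = arcsin(sin φ₁ cos δ + cos φ₁ sin δ cos θ)
   = arcsin(0.56688·0.99817 + 0.82380·0.06041·0.18738) = 35.11135°
λ₂ = λ₁ + atan2(sin θ sin δ cos φ₁, cos δ − sin φ₁ sin φ₂) = -151.81577°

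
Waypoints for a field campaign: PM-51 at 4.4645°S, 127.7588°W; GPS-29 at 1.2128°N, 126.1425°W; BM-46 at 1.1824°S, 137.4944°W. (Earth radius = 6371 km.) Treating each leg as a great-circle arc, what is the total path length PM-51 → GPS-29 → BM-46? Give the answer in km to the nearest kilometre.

1946 km

PM-51→GPS-29: c = 0.103019 rad, d = 656.33 km
GPS-29→BM-46: c = 0.202476 rad, d = 1289.98 km
Total = 656.33 + 1289.98 = 1946.31 km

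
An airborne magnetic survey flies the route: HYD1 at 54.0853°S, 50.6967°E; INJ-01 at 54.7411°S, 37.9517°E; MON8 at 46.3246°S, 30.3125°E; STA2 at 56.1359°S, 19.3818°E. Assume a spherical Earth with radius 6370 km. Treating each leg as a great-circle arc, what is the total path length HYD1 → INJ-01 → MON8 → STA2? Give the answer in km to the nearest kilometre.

3232 km

HYD1→INJ-01: c = 0.129771 rad, d = 826.64 km
INJ-01→MON8: c = 0.169364 rad, d = 1078.85 km
MON8→STA2: c = 0.208256 rad, d = 1326.59 km
Total = 826.64 + 1078.85 + 1326.59 = 3232.08 km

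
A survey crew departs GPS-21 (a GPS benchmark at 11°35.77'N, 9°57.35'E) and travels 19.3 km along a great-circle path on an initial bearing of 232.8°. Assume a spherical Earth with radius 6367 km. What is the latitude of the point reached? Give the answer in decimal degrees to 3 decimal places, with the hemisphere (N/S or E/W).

GPS-21: φ = +11.59617°, λ = +9.95583°
δ = d/R = 19.3/6367 = 0.003031 rad
φ₂ = arcsin(sin φ₁ cos δ + cos φ₁ sin δ cos θ)
   = arcsin(0.20101·1.00000 + 0.97959·0.00303·-0.60460) = 11.49113°
λ₂ = λ₁ + atan2(sin θ sin δ cos φ₁, cos δ − sin φ₁ sin φ₂) = 9.81466°

11.491°N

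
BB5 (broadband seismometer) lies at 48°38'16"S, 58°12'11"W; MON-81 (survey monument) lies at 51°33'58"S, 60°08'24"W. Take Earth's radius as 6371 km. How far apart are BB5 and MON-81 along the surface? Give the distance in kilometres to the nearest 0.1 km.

353.7 km

BB5: φ = -48.63778°, λ = -58.20306°
MON-81: φ = -51.56611°, λ = -60.14000°
Δφ = -2.9283°,  Δλ = -1.9369°
a = sin²(Δφ/2) + cos φ₁ cos φ₂ sin²(Δλ/2) = 0.000770
c = 2·arcsin(√a) = 0.055514 rad = 3.1807°
d = R·c = 6371 × 0.055514 = 353.7 km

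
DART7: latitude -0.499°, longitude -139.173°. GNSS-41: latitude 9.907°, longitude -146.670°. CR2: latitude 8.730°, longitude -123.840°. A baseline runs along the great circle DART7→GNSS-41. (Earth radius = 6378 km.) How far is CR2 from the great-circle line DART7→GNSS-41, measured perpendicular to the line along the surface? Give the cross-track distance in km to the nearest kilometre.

δ₁₃ = central angle DART7→CR2 = 0.311502 rad  (haversine)
θ₁₃ = bearing DART7→CR2 = 58.514°,  θ₁₂ = bearing DART7→GNSS-41 = 324.554°
dₓₜ = R·arcsin(sin δ₁₃ · sin(θ₁₃ − θ₁₂)) = 6378·arcsin(0.30649·sin(-266.039°)) = 1981.858 km
|dₓₜ| = 1981.858 km

1982 km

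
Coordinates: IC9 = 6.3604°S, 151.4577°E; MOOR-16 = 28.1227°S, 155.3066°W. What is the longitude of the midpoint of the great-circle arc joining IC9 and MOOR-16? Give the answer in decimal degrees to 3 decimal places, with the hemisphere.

176.363°E

Bx = cos φ₂ cos Δλ = 0.527863,  By = cos φ₂ sin Δλ = 0.706526
φₘ = atan2(sin φ₁ + sin φ₂, √((cos φ₁ + Bx)² + By²)) = -19.13591°
λₘ = λ₁ + atan2(By, cos φ₁ + Bx) = 176.36306°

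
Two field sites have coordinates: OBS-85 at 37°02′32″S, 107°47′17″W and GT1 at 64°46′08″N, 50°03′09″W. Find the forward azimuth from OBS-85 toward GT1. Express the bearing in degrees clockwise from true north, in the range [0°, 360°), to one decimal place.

22.8°

OBS-85: φ = -37.04222°, λ = -107.78806°
GT1: φ = +64.76889°, λ = -50.05250°
Δλ = 57.7356°
y = sin Δλ · cos φ₂ = 0.360452
x = cos φ₁ sin φ₂ − sin φ₁ cos φ₂ cos Δλ = 0.859121
θ = atan2(y, x) = 22.7609° → 22.7609° (mod 360°)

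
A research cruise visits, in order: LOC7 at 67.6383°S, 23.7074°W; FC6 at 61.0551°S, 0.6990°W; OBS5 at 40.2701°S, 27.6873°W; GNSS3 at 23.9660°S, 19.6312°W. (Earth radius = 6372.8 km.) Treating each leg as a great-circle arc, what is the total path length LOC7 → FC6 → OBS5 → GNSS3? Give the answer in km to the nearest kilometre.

6230 km

LOC7→FC6: c = 0.206480 rad, d = 1315.85 km
FC6→OBS5: c = 0.463027 rad, d = 2950.78 km
OBS5→GNSS3: c = 0.308123 rad, d = 1963.61 km
Total = 1315.85 + 2950.78 + 1963.61 = 6230.24 km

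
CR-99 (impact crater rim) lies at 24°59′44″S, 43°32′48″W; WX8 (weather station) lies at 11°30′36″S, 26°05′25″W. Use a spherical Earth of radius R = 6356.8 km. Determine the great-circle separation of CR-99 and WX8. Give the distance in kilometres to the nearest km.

2366 km

CR-99: φ = -24.99556°, λ = -43.54667°
WX8: φ = -11.51000°, λ = -26.09028°
Δφ = 13.4856°,  Δλ = 17.4564°
a = sin²(Δφ/2) + cos φ₁ cos φ₂ sin²(Δλ/2) = 0.034236
c = 2·arcsin(√a) = 0.372207 rad = 21.3259°
d = R·c = 6356.8 × 0.372207 = 2366.0 km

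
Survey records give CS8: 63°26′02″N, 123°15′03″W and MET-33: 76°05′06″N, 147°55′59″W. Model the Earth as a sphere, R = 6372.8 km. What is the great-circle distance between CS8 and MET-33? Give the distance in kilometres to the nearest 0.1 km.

CS8: φ = +63.43389°, λ = -123.25083°
MET-33: φ = +76.08500°, λ = -147.93306°
Δφ = 12.6511°,  Δλ = -24.6822°
a = sin²(Δφ/2) + cos φ₁ cos φ₂ sin²(Δλ/2) = 0.017052
c = 2·arcsin(√a) = 0.261916 rad = 15.0067°
d = R·c = 6372.8 × 0.261916 = 1669.1 km

1669.1 km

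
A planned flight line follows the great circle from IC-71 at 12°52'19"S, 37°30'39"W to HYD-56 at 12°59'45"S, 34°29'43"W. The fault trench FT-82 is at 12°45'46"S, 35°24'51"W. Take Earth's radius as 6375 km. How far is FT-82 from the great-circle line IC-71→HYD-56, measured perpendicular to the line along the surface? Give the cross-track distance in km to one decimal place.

IC-71: φ = -12.87194°, λ = -37.51083°
HYD-56: φ = -12.99583°, λ = -34.49528°
FT-82: φ = -12.76278°, λ = -35.41417°
δ₁₃ = central angle IC-71→FT-82 = 0.035733 rad  (haversine)
θ₁₃ = bearing IC-71→FT-82 = 87.176°,  θ₁₂ = bearing IC-71→HYD-56 = 92.751°
dₓₜ = R·arcsin(sin δ₁₃ · sin(θ₁₃ − θ₁₂)) = 6375·arcsin(0.03573·sin(-5.574°)) = -22.123 km
|dₓₜ| = 22.123 km

22.1 km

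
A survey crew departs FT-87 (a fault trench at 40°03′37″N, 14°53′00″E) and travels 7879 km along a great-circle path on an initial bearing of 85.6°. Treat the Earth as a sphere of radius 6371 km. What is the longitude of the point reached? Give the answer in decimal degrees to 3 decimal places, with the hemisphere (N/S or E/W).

92.644°E

FT-87: φ = +40.06028°, λ = +14.88333°
δ = d/R = 7879/6371 = 1.236698 rad
φ₂ = arcsin(sin φ₁ cos δ + cos φ₁ sin δ cos θ)
   = arcsin(0.64359·0.32792 + 0.76537·0.94471·0.07672) = 15.45713°
λ₂ = λ₁ + atan2(sin θ sin δ cos φ₁, cos δ − sin φ₁ sin φ₂) = 92.64374°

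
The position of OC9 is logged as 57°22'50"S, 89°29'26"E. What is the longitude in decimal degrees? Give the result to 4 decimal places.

89.4906°E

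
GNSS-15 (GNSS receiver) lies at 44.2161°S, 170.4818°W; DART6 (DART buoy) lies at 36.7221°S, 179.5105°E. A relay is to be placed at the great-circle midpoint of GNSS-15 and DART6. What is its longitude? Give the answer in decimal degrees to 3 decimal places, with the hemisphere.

175.766°W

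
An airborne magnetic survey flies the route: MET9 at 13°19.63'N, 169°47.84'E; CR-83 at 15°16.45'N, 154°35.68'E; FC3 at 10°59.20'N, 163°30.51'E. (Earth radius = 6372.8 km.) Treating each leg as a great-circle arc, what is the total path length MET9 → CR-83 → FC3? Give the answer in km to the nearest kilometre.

2729 km

MET9: φ = +13.32717°, λ = +169.79733°
CR-83: φ = +15.27417°, λ = +154.59467°
FC3: φ = +10.98667°, λ = +163.50850°
MET9→CR-83: c = 0.259290 rad, d = 1652.40 km
CR-83→FC3: c = 0.168937 rad, d = 1076.60 km
Total = 1652.40 + 1076.60 = 2729.00 km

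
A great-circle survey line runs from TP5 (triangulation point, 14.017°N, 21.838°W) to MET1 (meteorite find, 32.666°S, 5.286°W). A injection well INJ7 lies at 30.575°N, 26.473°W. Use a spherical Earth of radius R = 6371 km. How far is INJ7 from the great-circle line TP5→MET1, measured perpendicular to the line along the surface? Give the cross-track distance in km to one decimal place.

δ₁₃ = central angle TP5→INJ7 = 0.298428 rad  (haversine)
θ₁₃ = bearing TP5→INJ7 = 346.312°,  θ₁₂ = bearing TP5→MET1 = 161.557°
dₓₜ = R·arcsin(sin δ₁₃ · sin(θ₁₃ − θ₁₂)) = 6371·arcsin(0.29402·sin(184.756°)) = -155.323 km
|dₓₜ| = 155.323 km

155.3 km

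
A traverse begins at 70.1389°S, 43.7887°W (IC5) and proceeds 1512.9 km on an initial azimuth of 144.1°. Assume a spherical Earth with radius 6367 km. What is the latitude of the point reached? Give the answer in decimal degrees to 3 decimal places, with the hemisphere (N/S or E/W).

78.201°S

δ = d/R = 1512.9/6367 = 0.237616 rad
φ₂ = arcsin(sin φ₁ cos δ + cos φ₁ sin δ cos θ)
   = arcsin(-0.94052·0.97190 + 0.33974·0.23539·-0.81004) = -78.20116°
λ₂ = λ₁ + atan2(sin θ sin δ cos φ₁, cos δ − sin φ₁ sin φ₂) = -1.33360°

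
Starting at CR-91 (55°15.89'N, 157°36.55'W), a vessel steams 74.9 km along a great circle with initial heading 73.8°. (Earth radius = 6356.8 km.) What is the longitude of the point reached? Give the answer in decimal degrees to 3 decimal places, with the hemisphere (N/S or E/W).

156.466°W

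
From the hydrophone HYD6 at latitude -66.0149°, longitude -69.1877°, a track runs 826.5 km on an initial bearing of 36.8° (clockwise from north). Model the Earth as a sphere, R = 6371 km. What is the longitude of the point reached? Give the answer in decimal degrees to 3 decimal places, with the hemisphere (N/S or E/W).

60.338°W

δ = d/R = 826.5/6371 = 0.129728 rad
φ₂ = arcsin(sin φ₁ cos δ + cos φ₁ sin δ cos θ)
   = arcsin(-0.91365·0.99160 + 0.40650·0.12936·0.80073) = -59.75347°
λ₂ = λ₁ + atan2(sin θ sin δ cos φ₁, cos δ − sin φ₁ sin φ₂) = -60.33816°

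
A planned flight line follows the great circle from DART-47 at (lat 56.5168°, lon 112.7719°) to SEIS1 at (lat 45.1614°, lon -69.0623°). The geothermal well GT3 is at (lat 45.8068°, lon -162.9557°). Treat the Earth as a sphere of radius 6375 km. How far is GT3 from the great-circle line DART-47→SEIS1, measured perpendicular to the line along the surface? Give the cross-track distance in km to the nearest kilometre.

δ₁₃ = central angle DART-47→GT3 = 0.880991 rad  (haversine)
θ₁₃ = bearing DART-47→GT3 = 64.050°,  θ₁₂ = bearing DART-47→SEIS1 = 1.321°
dₓₜ = R·arcsin(sin δ₁₃ · sin(θ₁₃ − θ₁₂)) = 6375·arcsin(0.77137·sin(62.730°)) = 4816.171 km
|dₓₜ| = 4816.171 km

4816 km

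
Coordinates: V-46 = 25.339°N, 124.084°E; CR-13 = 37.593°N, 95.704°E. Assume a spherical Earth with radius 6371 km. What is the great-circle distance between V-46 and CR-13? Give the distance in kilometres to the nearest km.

Δφ = 12.2540°,  Δλ = -28.3800°
a = sin²(Δφ/2) + cos φ₁ cos φ₂ sin²(Δλ/2) = 0.054426
c = 2·arcsin(√a) = 0.470928 rad = 26.9822°
d = R·c = 6371 × 0.470928 = 3000.3 km

3000 km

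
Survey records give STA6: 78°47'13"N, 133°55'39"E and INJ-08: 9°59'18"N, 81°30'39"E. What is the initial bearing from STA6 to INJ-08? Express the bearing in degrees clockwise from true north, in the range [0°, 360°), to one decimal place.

STA6: φ = +78.78694°, λ = +133.92750°
INJ-08: φ = +9.98833°, λ = +81.51083°
Δλ = -52.4167°
y = sin Δλ · cos φ₂ = -0.780456
x = cos φ₁ sin φ₂ − sin φ₁ cos φ₂ cos Δλ = -0.555476
θ = atan2(y, x) = -125.4407° → 234.5593° (mod 360°)

234.6°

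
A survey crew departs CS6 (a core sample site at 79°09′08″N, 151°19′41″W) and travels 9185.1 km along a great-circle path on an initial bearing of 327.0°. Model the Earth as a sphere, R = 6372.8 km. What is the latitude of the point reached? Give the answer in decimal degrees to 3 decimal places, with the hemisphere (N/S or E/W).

16.460°N

CS6: φ = +79.15222°, λ = -151.32806°
δ = d/R = 9185.1/6372.8 = 1.441297 rad
φ₂ = arcsin(sin φ₁ cos δ + cos φ₁ sin δ cos θ)
   = arcsin(0.98213·0.12914 + 0.18820·0.99163·0.83867) = 16.46002°
λ₂ = λ₁ + atan2(sin θ sin δ cos φ₁, cos δ − sin φ₁ sin φ₂) = 62.94643°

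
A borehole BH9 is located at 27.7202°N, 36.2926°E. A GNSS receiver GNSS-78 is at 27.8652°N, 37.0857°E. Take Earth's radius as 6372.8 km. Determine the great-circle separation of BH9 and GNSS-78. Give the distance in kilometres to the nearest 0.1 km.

Δφ = 0.1450°,  Δλ = 0.7931°
a = sin²(Δφ/2) + cos φ₁ cos φ₂ sin²(Δλ/2) = 0.000039
c = 2·arcsin(√a) = 0.012504 rad = 0.7164°
d = R·c = 6372.8 × 0.012504 = 79.7 km

79.7 km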